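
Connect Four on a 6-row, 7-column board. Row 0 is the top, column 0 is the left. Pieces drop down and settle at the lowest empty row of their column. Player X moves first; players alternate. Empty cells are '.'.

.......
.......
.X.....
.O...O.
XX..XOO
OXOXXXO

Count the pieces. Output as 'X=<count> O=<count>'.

X=8 O=7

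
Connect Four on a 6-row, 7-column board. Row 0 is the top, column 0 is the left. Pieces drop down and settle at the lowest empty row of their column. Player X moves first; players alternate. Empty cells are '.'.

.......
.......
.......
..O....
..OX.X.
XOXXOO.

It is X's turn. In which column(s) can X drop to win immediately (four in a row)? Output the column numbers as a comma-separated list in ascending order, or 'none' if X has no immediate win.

col 0: drop X → no win
col 1: drop X → no win
col 2: drop X → no win
col 3: drop X → no win
col 4: drop X → no win
col 5: drop X → no win
col 6: drop X → no win

Answer: none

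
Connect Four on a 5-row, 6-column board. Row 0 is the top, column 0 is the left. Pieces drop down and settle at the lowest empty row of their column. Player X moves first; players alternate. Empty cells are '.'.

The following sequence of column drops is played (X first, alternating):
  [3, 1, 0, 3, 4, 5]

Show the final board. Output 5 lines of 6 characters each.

Answer: ......
......
......
...O..
XO.XXO

Derivation:
Move 1: X drops in col 3, lands at row 4
Move 2: O drops in col 1, lands at row 4
Move 3: X drops in col 0, lands at row 4
Move 4: O drops in col 3, lands at row 3
Move 5: X drops in col 4, lands at row 4
Move 6: O drops in col 5, lands at row 4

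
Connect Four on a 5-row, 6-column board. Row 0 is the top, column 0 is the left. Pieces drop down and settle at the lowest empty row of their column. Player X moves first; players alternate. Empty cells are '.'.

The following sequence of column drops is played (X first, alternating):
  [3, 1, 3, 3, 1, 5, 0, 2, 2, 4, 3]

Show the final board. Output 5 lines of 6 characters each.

Move 1: X drops in col 3, lands at row 4
Move 2: O drops in col 1, lands at row 4
Move 3: X drops in col 3, lands at row 3
Move 4: O drops in col 3, lands at row 2
Move 5: X drops in col 1, lands at row 3
Move 6: O drops in col 5, lands at row 4
Move 7: X drops in col 0, lands at row 4
Move 8: O drops in col 2, lands at row 4
Move 9: X drops in col 2, lands at row 3
Move 10: O drops in col 4, lands at row 4
Move 11: X drops in col 3, lands at row 1

Answer: ......
...X..
...O..
.XXX..
XOOXOO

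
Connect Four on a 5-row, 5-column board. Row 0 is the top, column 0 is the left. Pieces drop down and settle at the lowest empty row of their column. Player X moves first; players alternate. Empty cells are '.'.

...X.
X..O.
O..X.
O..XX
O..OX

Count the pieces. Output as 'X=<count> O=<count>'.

X=6 O=5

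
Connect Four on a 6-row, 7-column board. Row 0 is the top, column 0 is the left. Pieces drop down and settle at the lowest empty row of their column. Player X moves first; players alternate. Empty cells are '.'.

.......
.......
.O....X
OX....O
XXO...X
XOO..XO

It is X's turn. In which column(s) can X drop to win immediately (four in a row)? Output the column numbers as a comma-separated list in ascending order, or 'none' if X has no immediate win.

col 0: drop X → no win
col 1: drop X → no win
col 2: drop X → no win
col 3: drop X → no win
col 4: drop X → no win
col 5: drop X → no win
col 6: drop X → no win

Answer: none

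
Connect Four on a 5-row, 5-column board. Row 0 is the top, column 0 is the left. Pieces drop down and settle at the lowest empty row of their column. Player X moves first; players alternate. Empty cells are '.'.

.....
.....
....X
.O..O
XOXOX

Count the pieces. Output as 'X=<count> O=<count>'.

X=4 O=4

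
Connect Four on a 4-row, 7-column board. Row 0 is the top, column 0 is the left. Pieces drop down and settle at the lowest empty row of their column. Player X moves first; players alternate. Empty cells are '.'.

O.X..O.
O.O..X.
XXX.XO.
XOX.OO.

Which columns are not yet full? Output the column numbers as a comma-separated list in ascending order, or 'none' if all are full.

col 0: top cell = 'O' → FULL
col 1: top cell = '.' → open
col 2: top cell = 'X' → FULL
col 3: top cell = '.' → open
col 4: top cell = '.' → open
col 5: top cell = 'O' → FULL
col 6: top cell = '.' → open

Answer: 1,3,4,6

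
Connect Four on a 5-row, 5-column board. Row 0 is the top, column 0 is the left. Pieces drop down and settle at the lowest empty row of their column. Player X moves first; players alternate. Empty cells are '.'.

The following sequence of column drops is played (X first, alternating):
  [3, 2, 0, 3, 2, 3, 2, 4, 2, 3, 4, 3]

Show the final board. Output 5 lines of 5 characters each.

Answer: ...O.
..XO.
..XO.
..XOX
X.OXO

Derivation:
Move 1: X drops in col 3, lands at row 4
Move 2: O drops in col 2, lands at row 4
Move 3: X drops in col 0, lands at row 4
Move 4: O drops in col 3, lands at row 3
Move 5: X drops in col 2, lands at row 3
Move 6: O drops in col 3, lands at row 2
Move 7: X drops in col 2, lands at row 2
Move 8: O drops in col 4, lands at row 4
Move 9: X drops in col 2, lands at row 1
Move 10: O drops in col 3, lands at row 1
Move 11: X drops in col 4, lands at row 3
Move 12: O drops in col 3, lands at row 0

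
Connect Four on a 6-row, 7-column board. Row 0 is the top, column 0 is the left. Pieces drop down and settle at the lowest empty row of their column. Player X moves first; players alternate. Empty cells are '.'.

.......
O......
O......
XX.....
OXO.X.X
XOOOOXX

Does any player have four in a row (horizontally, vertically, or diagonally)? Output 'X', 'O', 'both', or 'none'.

O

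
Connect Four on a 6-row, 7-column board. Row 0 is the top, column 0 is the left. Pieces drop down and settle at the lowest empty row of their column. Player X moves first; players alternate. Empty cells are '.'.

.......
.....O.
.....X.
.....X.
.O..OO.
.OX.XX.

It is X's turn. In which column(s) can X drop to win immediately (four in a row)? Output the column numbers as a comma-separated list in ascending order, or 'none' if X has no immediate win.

Answer: 3

Derivation:
col 0: drop X → no win
col 1: drop X → no win
col 2: drop X → no win
col 3: drop X → WIN!
col 4: drop X → no win
col 5: drop X → no win
col 6: drop X → no win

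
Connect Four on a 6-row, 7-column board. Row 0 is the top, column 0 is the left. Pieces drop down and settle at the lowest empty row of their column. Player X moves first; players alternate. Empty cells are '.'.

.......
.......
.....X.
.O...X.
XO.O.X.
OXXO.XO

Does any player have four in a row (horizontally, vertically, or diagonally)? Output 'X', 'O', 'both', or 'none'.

X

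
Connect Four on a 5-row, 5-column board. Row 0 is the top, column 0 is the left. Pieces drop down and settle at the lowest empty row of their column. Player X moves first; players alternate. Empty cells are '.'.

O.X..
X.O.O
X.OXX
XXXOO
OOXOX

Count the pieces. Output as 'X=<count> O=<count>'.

X=10 O=9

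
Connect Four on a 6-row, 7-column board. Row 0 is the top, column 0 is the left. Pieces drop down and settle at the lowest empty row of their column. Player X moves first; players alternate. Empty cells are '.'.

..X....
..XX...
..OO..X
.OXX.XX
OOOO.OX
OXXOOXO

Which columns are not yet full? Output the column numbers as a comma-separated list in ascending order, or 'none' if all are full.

Answer: 0,1,3,4,5,6

Derivation:
col 0: top cell = '.' → open
col 1: top cell = '.' → open
col 2: top cell = 'X' → FULL
col 3: top cell = '.' → open
col 4: top cell = '.' → open
col 5: top cell = '.' → open
col 6: top cell = '.' → open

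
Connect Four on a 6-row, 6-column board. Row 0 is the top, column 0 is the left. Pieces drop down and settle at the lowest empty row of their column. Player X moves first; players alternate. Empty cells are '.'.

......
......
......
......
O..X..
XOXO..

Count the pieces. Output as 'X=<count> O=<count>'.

X=3 O=3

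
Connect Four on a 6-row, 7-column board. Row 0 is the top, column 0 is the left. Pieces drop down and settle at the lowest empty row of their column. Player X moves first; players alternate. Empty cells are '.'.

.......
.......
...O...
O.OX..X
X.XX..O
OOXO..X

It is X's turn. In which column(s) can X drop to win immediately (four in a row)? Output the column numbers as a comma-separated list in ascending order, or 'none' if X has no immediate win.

Answer: 1

Derivation:
col 0: drop X → no win
col 1: drop X → WIN!
col 2: drop X → no win
col 3: drop X → no win
col 4: drop X → no win
col 5: drop X → no win
col 6: drop X → no win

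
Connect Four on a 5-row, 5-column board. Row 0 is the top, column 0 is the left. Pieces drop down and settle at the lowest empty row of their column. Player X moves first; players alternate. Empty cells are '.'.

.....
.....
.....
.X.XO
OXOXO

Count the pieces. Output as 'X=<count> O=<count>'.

X=4 O=4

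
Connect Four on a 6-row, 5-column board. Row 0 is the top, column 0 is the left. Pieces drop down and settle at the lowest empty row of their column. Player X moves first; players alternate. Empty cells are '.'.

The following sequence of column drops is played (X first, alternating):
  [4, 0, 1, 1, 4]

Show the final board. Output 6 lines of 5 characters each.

Move 1: X drops in col 4, lands at row 5
Move 2: O drops in col 0, lands at row 5
Move 3: X drops in col 1, lands at row 5
Move 4: O drops in col 1, lands at row 4
Move 5: X drops in col 4, lands at row 4

Answer: .....
.....
.....
.....
.O..X
OX..X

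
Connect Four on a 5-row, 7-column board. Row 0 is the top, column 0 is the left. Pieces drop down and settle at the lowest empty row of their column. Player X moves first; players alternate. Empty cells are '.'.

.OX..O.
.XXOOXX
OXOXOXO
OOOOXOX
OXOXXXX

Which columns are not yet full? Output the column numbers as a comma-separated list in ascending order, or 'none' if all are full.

col 0: top cell = '.' → open
col 1: top cell = 'O' → FULL
col 2: top cell = 'X' → FULL
col 3: top cell = '.' → open
col 4: top cell = '.' → open
col 5: top cell = 'O' → FULL
col 6: top cell = '.' → open

Answer: 0,3,4,6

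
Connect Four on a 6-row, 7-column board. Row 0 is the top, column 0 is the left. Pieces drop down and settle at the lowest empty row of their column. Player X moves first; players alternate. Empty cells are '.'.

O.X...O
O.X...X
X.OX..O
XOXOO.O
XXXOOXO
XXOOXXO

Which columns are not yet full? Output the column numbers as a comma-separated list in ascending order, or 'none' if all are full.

col 0: top cell = 'O' → FULL
col 1: top cell = '.' → open
col 2: top cell = 'X' → FULL
col 3: top cell = '.' → open
col 4: top cell = '.' → open
col 5: top cell = '.' → open
col 6: top cell = 'O' → FULL

Answer: 1,3,4,5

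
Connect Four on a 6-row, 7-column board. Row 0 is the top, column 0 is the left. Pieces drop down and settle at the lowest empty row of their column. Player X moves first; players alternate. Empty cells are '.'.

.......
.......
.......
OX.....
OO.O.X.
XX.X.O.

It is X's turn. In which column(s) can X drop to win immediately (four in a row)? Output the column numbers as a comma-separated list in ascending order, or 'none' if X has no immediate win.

col 0: drop X → no win
col 1: drop X → no win
col 2: drop X → WIN!
col 3: drop X → no win
col 4: drop X → no win
col 5: drop X → no win
col 6: drop X → no win

Answer: 2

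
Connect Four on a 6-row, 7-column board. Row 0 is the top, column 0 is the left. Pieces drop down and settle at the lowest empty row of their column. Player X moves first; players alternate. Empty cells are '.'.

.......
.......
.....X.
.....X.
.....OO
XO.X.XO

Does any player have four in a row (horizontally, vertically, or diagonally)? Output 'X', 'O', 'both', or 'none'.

none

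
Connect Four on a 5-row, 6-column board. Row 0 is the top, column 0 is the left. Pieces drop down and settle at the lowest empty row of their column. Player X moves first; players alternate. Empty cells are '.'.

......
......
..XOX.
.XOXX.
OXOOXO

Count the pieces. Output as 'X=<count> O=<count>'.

X=7 O=6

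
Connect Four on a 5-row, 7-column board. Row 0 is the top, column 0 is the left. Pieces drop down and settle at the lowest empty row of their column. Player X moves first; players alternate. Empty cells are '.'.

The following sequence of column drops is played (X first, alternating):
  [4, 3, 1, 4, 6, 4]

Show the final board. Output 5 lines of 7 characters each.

Move 1: X drops in col 4, lands at row 4
Move 2: O drops in col 3, lands at row 4
Move 3: X drops in col 1, lands at row 4
Move 4: O drops in col 4, lands at row 3
Move 5: X drops in col 6, lands at row 4
Move 6: O drops in col 4, lands at row 2

Answer: .......
.......
....O..
....O..
.X.OX.X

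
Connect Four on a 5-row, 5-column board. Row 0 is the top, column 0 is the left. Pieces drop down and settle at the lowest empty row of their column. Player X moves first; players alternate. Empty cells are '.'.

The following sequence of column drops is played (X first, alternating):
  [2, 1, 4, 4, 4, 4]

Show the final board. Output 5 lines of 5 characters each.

Answer: .....
....O
....X
....O
.OX.X

Derivation:
Move 1: X drops in col 2, lands at row 4
Move 2: O drops in col 1, lands at row 4
Move 3: X drops in col 4, lands at row 4
Move 4: O drops in col 4, lands at row 3
Move 5: X drops in col 4, lands at row 2
Move 6: O drops in col 4, lands at row 1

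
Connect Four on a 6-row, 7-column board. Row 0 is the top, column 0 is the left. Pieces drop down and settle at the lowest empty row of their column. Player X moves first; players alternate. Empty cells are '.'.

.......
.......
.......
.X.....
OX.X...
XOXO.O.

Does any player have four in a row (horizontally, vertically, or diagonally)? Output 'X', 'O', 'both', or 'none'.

none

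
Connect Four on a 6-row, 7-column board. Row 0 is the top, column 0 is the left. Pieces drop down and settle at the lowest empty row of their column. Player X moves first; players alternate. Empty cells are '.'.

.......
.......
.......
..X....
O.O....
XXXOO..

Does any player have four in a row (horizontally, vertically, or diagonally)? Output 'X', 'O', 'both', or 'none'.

none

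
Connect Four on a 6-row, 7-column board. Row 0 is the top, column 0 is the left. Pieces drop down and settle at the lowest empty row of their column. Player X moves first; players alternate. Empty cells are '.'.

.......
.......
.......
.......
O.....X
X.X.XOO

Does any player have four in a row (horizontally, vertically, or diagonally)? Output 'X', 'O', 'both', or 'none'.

none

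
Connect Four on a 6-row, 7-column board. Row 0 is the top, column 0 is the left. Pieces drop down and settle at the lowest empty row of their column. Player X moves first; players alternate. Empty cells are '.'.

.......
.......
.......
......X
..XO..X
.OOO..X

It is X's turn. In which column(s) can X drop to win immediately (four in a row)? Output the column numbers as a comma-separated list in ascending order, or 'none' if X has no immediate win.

col 0: drop X → no win
col 1: drop X → no win
col 2: drop X → no win
col 3: drop X → no win
col 4: drop X → no win
col 5: drop X → no win
col 6: drop X → WIN!

Answer: 6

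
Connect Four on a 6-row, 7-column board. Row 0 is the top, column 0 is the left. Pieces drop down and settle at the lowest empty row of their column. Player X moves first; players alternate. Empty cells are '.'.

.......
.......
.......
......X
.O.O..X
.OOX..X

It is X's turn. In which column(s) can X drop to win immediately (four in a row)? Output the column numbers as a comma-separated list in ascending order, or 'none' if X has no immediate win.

Answer: 6

Derivation:
col 0: drop X → no win
col 1: drop X → no win
col 2: drop X → no win
col 3: drop X → no win
col 4: drop X → no win
col 5: drop X → no win
col 6: drop X → WIN!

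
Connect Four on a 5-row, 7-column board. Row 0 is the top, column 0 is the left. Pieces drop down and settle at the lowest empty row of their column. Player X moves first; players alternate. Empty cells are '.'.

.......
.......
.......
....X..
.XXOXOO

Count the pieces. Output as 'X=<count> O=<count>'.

X=4 O=3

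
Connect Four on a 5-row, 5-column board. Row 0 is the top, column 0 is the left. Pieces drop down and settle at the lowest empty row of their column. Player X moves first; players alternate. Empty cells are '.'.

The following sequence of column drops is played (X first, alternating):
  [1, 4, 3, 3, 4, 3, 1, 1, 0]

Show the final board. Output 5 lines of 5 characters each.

Answer: .....
.....
.O.O.
.X.OX
XX.XO

Derivation:
Move 1: X drops in col 1, lands at row 4
Move 2: O drops in col 4, lands at row 4
Move 3: X drops in col 3, lands at row 4
Move 4: O drops in col 3, lands at row 3
Move 5: X drops in col 4, lands at row 3
Move 6: O drops in col 3, lands at row 2
Move 7: X drops in col 1, lands at row 3
Move 8: O drops in col 1, lands at row 2
Move 9: X drops in col 0, lands at row 4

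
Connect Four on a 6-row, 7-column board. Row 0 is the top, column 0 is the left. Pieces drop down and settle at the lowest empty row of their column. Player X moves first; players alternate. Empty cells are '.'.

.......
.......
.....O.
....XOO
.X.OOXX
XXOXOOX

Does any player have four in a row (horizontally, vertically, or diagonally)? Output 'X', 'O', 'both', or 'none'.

none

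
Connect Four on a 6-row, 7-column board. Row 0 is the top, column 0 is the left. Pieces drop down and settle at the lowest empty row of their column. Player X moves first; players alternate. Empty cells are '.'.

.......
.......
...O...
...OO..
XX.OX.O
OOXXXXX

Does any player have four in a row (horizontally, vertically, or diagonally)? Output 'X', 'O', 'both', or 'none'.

X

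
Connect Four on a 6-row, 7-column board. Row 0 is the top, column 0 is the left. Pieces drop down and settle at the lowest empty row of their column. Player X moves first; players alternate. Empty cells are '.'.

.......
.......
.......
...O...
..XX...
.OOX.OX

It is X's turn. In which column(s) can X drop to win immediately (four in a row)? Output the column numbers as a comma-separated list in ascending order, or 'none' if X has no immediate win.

col 0: drop X → no win
col 1: drop X → no win
col 2: drop X → no win
col 3: drop X → no win
col 4: drop X → no win
col 5: drop X → no win
col 6: drop X → no win

Answer: none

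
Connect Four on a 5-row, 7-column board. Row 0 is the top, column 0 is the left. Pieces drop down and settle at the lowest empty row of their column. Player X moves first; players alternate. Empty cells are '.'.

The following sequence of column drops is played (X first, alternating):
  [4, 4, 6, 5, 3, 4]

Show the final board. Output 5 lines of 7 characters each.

Move 1: X drops in col 4, lands at row 4
Move 2: O drops in col 4, lands at row 3
Move 3: X drops in col 6, lands at row 4
Move 4: O drops in col 5, lands at row 4
Move 5: X drops in col 3, lands at row 4
Move 6: O drops in col 4, lands at row 2

Answer: .......
.......
....O..
....O..
...XXOX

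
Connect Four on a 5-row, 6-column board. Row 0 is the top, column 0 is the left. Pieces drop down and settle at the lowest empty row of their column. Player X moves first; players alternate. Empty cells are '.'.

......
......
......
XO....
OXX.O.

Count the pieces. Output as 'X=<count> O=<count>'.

X=3 O=3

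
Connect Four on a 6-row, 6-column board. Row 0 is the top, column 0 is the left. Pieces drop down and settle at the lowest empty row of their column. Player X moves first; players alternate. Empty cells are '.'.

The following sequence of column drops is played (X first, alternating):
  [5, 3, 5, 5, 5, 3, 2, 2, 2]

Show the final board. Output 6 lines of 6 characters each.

Move 1: X drops in col 5, lands at row 5
Move 2: O drops in col 3, lands at row 5
Move 3: X drops in col 5, lands at row 4
Move 4: O drops in col 5, lands at row 3
Move 5: X drops in col 5, lands at row 2
Move 6: O drops in col 3, lands at row 4
Move 7: X drops in col 2, lands at row 5
Move 8: O drops in col 2, lands at row 4
Move 9: X drops in col 2, lands at row 3

Answer: ......
......
.....X
..X..O
..OO.X
..XO.X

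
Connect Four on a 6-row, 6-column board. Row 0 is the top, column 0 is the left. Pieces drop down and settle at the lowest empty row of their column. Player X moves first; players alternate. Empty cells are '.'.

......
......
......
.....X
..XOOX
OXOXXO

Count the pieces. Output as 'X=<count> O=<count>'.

X=6 O=5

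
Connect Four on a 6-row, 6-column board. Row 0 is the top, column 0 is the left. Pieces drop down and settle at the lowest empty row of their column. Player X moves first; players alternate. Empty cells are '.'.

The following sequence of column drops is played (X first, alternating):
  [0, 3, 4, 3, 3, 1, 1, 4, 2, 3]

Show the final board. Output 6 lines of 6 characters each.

Move 1: X drops in col 0, lands at row 5
Move 2: O drops in col 3, lands at row 5
Move 3: X drops in col 4, lands at row 5
Move 4: O drops in col 3, lands at row 4
Move 5: X drops in col 3, lands at row 3
Move 6: O drops in col 1, lands at row 5
Move 7: X drops in col 1, lands at row 4
Move 8: O drops in col 4, lands at row 4
Move 9: X drops in col 2, lands at row 5
Move 10: O drops in col 3, lands at row 2

Answer: ......
......
...O..
...X..
.X.OO.
XOXOX.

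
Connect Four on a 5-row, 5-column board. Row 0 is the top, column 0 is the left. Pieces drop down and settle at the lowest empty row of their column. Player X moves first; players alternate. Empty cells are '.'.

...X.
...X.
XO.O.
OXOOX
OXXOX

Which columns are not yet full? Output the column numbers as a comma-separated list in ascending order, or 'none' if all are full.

col 0: top cell = '.' → open
col 1: top cell = '.' → open
col 2: top cell = '.' → open
col 3: top cell = 'X' → FULL
col 4: top cell = '.' → open

Answer: 0,1,2,4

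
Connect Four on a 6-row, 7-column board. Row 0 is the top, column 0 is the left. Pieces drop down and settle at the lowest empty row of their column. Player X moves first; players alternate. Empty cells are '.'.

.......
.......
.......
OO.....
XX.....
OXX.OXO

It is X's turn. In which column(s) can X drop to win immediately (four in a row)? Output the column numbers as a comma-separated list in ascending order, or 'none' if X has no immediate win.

col 0: drop X → no win
col 1: drop X → no win
col 2: drop X → no win
col 3: drop X → no win
col 4: drop X → no win
col 5: drop X → no win
col 6: drop X → no win

Answer: none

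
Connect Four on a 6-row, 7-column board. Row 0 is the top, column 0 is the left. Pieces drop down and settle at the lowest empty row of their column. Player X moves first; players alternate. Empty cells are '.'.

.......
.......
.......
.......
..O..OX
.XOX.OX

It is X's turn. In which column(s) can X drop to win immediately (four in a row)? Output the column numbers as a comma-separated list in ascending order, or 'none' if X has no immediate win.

col 0: drop X → no win
col 1: drop X → no win
col 2: drop X → no win
col 3: drop X → no win
col 4: drop X → no win
col 5: drop X → no win
col 6: drop X → no win

Answer: none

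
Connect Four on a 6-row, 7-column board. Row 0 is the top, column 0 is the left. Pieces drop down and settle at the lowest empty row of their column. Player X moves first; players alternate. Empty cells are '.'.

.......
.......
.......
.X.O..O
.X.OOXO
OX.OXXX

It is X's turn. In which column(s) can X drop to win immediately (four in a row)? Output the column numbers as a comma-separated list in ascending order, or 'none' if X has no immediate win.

Answer: 1

Derivation:
col 0: drop X → no win
col 1: drop X → WIN!
col 2: drop X → no win
col 3: drop X → no win
col 4: drop X → no win
col 5: drop X → no win
col 6: drop X → no win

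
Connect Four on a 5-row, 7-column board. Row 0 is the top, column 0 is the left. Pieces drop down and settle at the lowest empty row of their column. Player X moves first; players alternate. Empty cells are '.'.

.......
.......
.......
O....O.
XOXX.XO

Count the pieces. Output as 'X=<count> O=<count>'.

X=4 O=4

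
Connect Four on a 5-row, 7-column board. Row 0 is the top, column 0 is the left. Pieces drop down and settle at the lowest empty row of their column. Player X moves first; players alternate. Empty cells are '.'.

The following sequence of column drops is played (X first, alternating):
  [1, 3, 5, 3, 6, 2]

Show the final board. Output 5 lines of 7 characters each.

Answer: .......
.......
.......
...O...
.XOO.XX

Derivation:
Move 1: X drops in col 1, lands at row 4
Move 2: O drops in col 3, lands at row 4
Move 3: X drops in col 5, lands at row 4
Move 4: O drops in col 3, lands at row 3
Move 5: X drops in col 6, lands at row 4
Move 6: O drops in col 2, lands at row 4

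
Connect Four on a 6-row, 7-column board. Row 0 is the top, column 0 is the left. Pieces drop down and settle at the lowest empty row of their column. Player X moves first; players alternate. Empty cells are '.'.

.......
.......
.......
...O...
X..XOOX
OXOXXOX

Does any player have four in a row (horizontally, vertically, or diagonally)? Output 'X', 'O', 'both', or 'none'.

none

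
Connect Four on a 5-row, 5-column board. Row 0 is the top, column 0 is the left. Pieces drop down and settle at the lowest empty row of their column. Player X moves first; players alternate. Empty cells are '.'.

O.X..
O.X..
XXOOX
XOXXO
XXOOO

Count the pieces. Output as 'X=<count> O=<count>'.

X=10 O=9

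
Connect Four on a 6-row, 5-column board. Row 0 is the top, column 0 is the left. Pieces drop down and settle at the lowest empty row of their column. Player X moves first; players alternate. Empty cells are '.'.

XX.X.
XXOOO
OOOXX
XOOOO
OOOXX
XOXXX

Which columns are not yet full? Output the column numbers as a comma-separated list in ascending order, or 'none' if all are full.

col 0: top cell = 'X' → FULL
col 1: top cell = 'X' → FULL
col 2: top cell = '.' → open
col 3: top cell = 'X' → FULL
col 4: top cell = '.' → open

Answer: 2,4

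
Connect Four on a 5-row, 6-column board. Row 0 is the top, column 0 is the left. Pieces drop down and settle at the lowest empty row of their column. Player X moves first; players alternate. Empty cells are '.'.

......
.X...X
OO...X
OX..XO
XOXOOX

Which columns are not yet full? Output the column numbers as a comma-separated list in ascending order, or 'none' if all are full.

Answer: 0,1,2,3,4,5

Derivation:
col 0: top cell = '.' → open
col 1: top cell = '.' → open
col 2: top cell = '.' → open
col 3: top cell = '.' → open
col 4: top cell = '.' → open
col 5: top cell = '.' → open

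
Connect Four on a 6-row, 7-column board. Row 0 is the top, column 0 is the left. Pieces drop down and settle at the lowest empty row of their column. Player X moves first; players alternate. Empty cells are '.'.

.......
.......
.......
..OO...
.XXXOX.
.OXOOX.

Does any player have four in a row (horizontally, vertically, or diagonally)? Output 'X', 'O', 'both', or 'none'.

none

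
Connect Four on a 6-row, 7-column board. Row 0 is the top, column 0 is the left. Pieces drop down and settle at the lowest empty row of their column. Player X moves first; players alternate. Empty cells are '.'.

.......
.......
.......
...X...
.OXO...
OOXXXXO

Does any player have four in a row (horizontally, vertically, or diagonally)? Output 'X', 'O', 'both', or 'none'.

X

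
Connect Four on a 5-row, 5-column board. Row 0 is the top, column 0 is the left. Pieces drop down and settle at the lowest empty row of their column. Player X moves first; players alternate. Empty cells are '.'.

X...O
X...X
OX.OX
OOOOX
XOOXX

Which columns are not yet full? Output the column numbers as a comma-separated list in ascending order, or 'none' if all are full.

col 0: top cell = 'X' → FULL
col 1: top cell = '.' → open
col 2: top cell = '.' → open
col 3: top cell = '.' → open
col 4: top cell = 'O' → FULL

Answer: 1,2,3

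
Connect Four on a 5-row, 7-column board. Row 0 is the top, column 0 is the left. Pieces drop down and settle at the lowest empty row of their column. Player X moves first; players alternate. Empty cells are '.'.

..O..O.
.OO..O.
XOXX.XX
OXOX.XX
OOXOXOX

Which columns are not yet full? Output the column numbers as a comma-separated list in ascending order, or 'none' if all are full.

col 0: top cell = '.' → open
col 1: top cell = '.' → open
col 2: top cell = 'O' → FULL
col 3: top cell = '.' → open
col 4: top cell = '.' → open
col 5: top cell = 'O' → FULL
col 6: top cell = '.' → open

Answer: 0,1,3,4,6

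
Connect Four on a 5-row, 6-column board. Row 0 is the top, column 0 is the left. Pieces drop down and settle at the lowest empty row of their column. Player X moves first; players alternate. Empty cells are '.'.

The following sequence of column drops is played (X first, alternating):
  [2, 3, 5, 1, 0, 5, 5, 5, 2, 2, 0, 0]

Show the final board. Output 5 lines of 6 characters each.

Answer: ......
.....O
O.O..X
X.X..O
XOXO.X

Derivation:
Move 1: X drops in col 2, lands at row 4
Move 2: O drops in col 3, lands at row 4
Move 3: X drops in col 5, lands at row 4
Move 4: O drops in col 1, lands at row 4
Move 5: X drops in col 0, lands at row 4
Move 6: O drops in col 5, lands at row 3
Move 7: X drops in col 5, lands at row 2
Move 8: O drops in col 5, lands at row 1
Move 9: X drops in col 2, lands at row 3
Move 10: O drops in col 2, lands at row 2
Move 11: X drops in col 0, lands at row 3
Move 12: O drops in col 0, lands at row 2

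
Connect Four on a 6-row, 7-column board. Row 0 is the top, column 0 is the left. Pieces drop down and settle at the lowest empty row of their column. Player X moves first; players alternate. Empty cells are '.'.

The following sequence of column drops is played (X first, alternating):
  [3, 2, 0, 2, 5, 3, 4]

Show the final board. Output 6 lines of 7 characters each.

Move 1: X drops in col 3, lands at row 5
Move 2: O drops in col 2, lands at row 5
Move 3: X drops in col 0, lands at row 5
Move 4: O drops in col 2, lands at row 4
Move 5: X drops in col 5, lands at row 5
Move 6: O drops in col 3, lands at row 4
Move 7: X drops in col 4, lands at row 5

Answer: .......
.......
.......
.......
..OO...
X.OXXX.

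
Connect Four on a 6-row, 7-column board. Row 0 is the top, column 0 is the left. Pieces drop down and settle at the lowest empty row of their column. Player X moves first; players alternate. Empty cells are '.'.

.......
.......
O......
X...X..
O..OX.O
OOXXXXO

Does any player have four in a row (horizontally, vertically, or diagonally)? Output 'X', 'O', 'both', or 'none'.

X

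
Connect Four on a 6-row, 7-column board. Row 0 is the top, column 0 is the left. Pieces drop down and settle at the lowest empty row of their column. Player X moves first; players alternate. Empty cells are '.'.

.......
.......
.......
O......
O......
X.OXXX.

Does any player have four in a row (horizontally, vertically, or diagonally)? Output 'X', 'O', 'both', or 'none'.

none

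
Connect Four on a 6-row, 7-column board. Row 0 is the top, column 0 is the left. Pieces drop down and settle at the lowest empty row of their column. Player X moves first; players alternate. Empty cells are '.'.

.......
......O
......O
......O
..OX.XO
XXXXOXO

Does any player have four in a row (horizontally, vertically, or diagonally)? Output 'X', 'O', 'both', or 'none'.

both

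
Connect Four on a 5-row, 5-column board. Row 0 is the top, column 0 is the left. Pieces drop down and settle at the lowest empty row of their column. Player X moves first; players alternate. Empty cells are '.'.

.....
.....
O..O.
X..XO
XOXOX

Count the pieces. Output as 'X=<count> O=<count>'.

X=5 O=5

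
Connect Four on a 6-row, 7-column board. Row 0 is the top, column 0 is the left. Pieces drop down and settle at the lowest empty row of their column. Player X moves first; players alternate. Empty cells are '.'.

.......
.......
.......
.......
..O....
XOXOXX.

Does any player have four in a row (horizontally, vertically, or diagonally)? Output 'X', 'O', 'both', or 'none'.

none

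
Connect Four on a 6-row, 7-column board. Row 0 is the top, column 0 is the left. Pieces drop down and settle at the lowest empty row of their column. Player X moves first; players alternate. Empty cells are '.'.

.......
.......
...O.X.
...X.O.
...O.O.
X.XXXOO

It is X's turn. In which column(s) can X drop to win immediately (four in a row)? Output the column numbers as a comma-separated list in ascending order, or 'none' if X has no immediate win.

col 0: drop X → no win
col 1: drop X → WIN!
col 2: drop X → no win
col 3: drop X → no win
col 4: drop X → no win
col 5: drop X → no win
col 6: drop X → no win

Answer: 1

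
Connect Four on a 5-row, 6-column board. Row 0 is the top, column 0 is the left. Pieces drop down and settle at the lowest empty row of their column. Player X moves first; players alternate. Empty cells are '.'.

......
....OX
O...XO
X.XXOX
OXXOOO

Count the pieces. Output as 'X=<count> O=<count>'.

X=8 O=8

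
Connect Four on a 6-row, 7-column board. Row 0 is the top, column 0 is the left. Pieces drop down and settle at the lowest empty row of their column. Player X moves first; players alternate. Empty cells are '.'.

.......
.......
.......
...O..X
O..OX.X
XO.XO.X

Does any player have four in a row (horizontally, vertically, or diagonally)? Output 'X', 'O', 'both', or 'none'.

none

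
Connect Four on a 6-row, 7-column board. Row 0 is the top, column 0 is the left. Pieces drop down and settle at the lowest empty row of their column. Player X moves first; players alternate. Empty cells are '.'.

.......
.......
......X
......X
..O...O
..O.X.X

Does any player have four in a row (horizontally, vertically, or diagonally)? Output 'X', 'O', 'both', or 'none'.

none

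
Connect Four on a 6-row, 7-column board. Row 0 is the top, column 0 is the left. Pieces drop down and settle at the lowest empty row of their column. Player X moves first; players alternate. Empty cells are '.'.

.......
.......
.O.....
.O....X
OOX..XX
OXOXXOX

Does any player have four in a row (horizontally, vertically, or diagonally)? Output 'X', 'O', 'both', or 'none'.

none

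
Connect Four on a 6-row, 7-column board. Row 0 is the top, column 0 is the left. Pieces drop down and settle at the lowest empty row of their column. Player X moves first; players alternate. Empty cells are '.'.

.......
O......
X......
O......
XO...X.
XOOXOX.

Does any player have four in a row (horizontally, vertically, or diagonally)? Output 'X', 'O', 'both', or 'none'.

none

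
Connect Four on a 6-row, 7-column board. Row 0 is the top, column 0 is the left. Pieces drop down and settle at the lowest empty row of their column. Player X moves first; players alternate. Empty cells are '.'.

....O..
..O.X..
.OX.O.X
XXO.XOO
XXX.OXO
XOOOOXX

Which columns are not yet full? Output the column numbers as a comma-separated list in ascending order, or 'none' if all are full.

Answer: 0,1,2,3,5,6

Derivation:
col 0: top cell = '.' → open
col 1: top cell = '.' → open
col 2: top cell = '.' → open
col 3: top cell = '.' → open
col 4: top cell = 'O' → FULL
col 5: top cell = '.' → open
col 6: top cell = '.' → open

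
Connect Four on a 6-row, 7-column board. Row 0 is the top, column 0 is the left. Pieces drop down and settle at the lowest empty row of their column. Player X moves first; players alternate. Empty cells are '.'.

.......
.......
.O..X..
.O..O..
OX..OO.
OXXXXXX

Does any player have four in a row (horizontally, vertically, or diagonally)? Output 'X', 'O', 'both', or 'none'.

X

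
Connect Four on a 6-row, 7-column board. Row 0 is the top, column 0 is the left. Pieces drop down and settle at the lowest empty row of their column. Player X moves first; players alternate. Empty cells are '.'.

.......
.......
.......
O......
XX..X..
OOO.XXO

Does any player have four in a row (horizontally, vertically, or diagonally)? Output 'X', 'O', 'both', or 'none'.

none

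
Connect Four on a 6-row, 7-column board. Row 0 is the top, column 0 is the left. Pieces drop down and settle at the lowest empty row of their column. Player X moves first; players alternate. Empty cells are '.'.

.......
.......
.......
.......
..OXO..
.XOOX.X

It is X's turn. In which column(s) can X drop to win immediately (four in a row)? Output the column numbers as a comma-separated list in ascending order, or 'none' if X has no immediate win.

Answer: none

Derivation:
col 0: drop X → no win
col 1: drop X → no win
col 2: drop X → no win
col 3: drop X → no win
col 4: drop X → no win
col 5: drop X → no win
col 6: drop X → no win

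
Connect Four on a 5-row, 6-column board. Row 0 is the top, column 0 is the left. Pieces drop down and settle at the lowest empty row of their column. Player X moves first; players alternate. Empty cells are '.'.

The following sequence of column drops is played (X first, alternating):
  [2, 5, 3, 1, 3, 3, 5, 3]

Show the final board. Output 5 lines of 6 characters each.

Answer: ......
...O..
...O..
...X.X
.OXX.O

Derivation:
Move 1: X drops in col 2, lands at row 4
Move 2: O drops in col 5, lands at row 4
Move 3: X drops in col 3, lands at row 4
Move 4: O drops in col 1, lands at row 4
Move 5: X drops in col 3, lands at row 3
Move 6: O drops in col 3, lands at row 2
Move 7: X drops in col 5, lands at row 3
Move 8: O drops in col 3, lands at row 1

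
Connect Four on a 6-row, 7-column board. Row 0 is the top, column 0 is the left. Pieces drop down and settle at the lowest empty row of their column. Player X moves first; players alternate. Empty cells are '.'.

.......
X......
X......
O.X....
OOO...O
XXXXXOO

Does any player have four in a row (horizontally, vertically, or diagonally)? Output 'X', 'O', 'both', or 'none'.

X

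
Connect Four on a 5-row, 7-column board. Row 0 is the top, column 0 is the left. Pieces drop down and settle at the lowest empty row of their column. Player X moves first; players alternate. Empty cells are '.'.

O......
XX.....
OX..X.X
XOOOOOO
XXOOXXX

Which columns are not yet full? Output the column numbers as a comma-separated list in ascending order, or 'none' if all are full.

Answer: 1,2,3,4,5,6

Derivation:
col 0: top cell = 'O' → FULL
col 1: top cell = '.' → open
col 2: top cell = '.' → open
col 3: top cell = '.' → open
col 4: top cell = '.' → open
col 5: top cell = '.' → open
col 6: top cell = '.' → open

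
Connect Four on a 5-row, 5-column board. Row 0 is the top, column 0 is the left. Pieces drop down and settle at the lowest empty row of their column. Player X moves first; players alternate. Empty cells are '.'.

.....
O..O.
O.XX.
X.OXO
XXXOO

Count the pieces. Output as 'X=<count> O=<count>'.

X=7 O=7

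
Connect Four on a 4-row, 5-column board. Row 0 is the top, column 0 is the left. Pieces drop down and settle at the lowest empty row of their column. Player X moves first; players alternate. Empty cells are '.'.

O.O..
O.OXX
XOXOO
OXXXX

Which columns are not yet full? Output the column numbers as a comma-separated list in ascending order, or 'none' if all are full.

col 0: top cell = 'O' → FULL
col 1: top cell = '.' → open
col 2: top cell = 'O' → FULL
col 3: top cell = '.' → open
col 4: top cell = '.' → open

Answer: 1,3,4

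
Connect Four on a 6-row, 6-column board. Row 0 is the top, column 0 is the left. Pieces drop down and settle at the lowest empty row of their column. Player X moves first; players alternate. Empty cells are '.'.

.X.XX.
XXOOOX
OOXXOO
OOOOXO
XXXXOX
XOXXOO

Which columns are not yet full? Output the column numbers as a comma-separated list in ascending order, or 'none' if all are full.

Answer: 0,2,5

Derivation:
col 0: top cell = '.' → open
col 1: top cell = 'X' → FULL
col 2: top cell = '.' → open
col 3: top cell = 'X' → FULL
col 4: top cell = 'X' → FULL
col 5: top cell = '.' → open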